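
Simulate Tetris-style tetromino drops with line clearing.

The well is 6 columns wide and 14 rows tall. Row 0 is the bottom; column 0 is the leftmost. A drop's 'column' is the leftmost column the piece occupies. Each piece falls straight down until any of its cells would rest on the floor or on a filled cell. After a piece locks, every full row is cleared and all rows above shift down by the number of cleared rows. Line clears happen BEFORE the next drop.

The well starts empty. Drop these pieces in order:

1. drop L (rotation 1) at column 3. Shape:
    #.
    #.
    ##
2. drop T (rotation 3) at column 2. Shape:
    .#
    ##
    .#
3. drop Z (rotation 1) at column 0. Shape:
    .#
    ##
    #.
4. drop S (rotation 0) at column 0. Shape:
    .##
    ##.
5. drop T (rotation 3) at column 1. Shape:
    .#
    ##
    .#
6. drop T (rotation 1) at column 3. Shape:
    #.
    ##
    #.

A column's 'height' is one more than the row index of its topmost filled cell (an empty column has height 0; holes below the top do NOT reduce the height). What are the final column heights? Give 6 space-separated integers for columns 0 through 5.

Drop 1: L rot1 at col 3 lands with bottom-row=0; cleared 0 line(s) (total 0); column heights now [0 0 0 3 1 0], max=3
Drop 2: T rot3 at col 2 lands with bottom-row=3; cleared 0 line(s) (total 0); column heights now [0 0 5 6 1 0], max=6
Drop 3: Z rot1 at col 0 lands with bottom-row=0; cleared 0 line(s) (total 0); column heights now [2 3 5 6 1 0], max=6
Drop 4: S rot0 at col 0 lands with bottom-row=4; cleared 0 line(s) (total 0); column heights now [5 6 6 6 1 0], max=6
Drop 5: T rot3 at col 1 lands with bottom-row=6; cleared 0 line(s) (total 0); column heights now [5 8 9 6 1 0], max=9
Drop 6: T rot1 at col 3 lands with bottom-row=6; cleared 0 line(s) (total 0); column heights now [5 8 9 9 8 0], max=9

Answer: 5 8 9 9 8 0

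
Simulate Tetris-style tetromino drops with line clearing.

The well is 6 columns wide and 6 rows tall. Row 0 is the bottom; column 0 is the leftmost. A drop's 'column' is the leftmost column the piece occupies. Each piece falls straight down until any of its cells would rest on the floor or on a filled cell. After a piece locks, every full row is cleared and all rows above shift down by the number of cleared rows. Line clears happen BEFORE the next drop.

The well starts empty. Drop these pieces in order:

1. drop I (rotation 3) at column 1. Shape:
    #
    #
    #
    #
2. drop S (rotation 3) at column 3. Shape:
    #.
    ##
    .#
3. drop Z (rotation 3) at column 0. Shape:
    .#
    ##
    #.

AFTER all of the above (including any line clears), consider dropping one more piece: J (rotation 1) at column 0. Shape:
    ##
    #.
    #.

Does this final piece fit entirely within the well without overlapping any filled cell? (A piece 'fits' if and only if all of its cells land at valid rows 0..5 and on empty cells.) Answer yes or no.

Answer: no

Derivation:
Drop 1: I rot3 at col 1 lands with bottom-row=0; cleared 0 line(s) (total 0); column heights now [0 4 0 0 0 0], max=4
Drop 2: S rot3 at col 3 lands with bottom-row=0; cleared 0 line(s) (total 0); column heights now [0 4 0 3 2 0], max=4
Drop 3: Z rot3 at col 0 lands with bottom-row=3; cleared 0 line(s) (total 0); column heights now [5 6 0 3 2 0], max=6
Test piece J rot1 at col 0 (width 2): heights before test = [5 6 0 3 2 0]; fits = False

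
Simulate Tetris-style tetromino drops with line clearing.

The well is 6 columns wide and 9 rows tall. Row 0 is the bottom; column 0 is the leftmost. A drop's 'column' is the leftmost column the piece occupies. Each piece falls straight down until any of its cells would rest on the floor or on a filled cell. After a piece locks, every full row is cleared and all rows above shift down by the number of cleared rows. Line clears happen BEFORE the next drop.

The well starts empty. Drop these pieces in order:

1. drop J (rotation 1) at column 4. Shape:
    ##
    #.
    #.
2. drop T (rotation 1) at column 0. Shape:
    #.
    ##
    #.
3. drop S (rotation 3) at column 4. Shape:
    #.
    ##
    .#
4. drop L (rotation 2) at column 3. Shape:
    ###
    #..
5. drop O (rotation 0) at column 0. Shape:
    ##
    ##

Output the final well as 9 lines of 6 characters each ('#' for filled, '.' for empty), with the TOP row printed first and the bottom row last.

Drop 1: J rot1 at col 4 lands with bottom-row=0; cleared 0 line(s) (total 0); column heights now [0 0 0 0 3 3], max=3
Drop 2: T rot1 at col 0 lands with bottom-row=0; cleared 0 line(s) (total 0); column heights now [3 2 0 0 3 3], max=3
Drop 3: S rot3 at col 4 lands with bottom-row=3; cleared 0 line(s) (total 0); column heights now [3 2 0 0 6 5], max=6
Drop 4: L rot2 at col 3 lands with bottom-row=5; cleared 0 line(s) (total 0); column heights now [3 2 0 7 7 7], max=7
Drop 5: O rot0 at col 0 lands with bottom-row=3; cleared 0 line(s) (total 0); column heights now [5 5 0 7 7 7], max=7

Answer: ......
......
...###
...##.
##..##
##...#
#...##
##..#.
#...#.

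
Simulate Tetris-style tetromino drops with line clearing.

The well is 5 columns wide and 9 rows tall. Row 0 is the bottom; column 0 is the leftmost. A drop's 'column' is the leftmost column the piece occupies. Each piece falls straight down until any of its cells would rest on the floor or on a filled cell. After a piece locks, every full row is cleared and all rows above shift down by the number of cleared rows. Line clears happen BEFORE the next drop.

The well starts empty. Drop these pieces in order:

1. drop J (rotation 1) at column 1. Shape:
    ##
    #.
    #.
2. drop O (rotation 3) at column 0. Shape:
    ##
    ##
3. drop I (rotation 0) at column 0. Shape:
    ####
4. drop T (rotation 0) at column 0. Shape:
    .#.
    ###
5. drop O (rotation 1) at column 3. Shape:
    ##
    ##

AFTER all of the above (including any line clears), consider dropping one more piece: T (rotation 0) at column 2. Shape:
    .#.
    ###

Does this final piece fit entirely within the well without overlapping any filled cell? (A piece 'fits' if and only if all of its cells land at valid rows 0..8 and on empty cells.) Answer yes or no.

Drop 1: J rot1 at col 1 lands with bottom-row=0; cleared 0 line(s) (total 0); column heights now [0 3 3 0 0], max=3
Drop 2: O rot3 at col 0 lands with bottom-row=3; cleared 0 line(s) (total 0); column heights now [5 5 3 0 0], max=5
Drop 3: I rot0 at col 0 lands with bottom-row=5; cleared 0 line(s) (total 0); column heights now [6 6 6 6 0], max=6
Drop 4: T rot0 at col 0 lands with bottom-row=6; cleared 0 line(s) (total 0); column heights now [7 8 7 6 0], max=8
Drop 5: O rot1 at col 3 lands with bottom-row=6; cleared 1 line(s) (total 1); column heights now [6 7 6 7 7], max=7
Test piece T rot0 at col 2 (width 3): heights before test = [6 7 6 7 7]; fits = True

Answer: yes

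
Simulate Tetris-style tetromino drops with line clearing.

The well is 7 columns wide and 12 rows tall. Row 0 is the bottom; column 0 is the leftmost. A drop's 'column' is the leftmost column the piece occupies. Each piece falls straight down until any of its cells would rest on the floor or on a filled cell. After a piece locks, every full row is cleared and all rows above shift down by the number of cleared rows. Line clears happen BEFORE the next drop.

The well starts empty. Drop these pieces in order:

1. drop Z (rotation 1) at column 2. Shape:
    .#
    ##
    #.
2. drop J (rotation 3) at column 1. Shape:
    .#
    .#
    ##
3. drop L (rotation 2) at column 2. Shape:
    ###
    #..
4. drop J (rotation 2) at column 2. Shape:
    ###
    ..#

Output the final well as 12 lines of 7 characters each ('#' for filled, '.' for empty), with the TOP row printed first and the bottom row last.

Answer: .......
.......
.......
..###..
....#..
..###..
..#....
..#....
..#....
.###...
..##...
..#....

Derivation:
Drop 1: Z rot1 at col 2 lands with bottom-row=0; cleared 0 line(s) (total 0); column heights now [0 0 2 3 0 0 0], max=3
Drop 2: J rot3 at col 1 lands with bottom-row=2; cleared 0 line(s) (total 0); column heights now [0 3 5 3 0 0 0], max=5
Drop 3: L rot2 at col 2 lands with bottom-row=5; cleared 0 line(s) (total 0); column heights now [0 3 7 7 7 0 0], max=7
Drop 4: J rot2 at col 2 lands with bottom-row=7; cleared 0 line(s) (total 0); column heights now [0 3 9 9 9 0 0], max=9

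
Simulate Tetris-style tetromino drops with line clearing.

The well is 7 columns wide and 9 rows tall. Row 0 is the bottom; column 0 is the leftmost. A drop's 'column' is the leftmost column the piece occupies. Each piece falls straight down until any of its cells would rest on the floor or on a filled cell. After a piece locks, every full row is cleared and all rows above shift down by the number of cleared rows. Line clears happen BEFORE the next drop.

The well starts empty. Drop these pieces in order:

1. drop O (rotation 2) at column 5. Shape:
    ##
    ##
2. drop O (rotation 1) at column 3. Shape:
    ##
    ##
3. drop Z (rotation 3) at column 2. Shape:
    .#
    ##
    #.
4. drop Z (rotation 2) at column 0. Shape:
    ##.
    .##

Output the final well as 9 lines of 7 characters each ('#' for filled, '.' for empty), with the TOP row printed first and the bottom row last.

Drop 1: O rot2 at col 5 lands with bottom-row=0; cleared 0 line(s) (total 0); column heights now [0 0 0 0 0 2 2], max=2
Drop 2: O rot1 at col 3 lands with bottom-row=0; cleared 0 line(s) (total 0); column heights now [0 0 0 2 2 2 2], max=2
Drop 3: Z rot3 at col 2 lands with bottom-row=1; cleared 0 line(s) (total 0); column heights now [0 0 3 4 2 2 2], max=4
Drop 4: Z rot2 at col 0 lands with bottom-row=3; cleared 0 line(s) (total 0); column heights now [5 5 4 4 2 2 2], max=5

Answer: .......
.......
.......
.......
##.....
.###...
..##...
..#####
...####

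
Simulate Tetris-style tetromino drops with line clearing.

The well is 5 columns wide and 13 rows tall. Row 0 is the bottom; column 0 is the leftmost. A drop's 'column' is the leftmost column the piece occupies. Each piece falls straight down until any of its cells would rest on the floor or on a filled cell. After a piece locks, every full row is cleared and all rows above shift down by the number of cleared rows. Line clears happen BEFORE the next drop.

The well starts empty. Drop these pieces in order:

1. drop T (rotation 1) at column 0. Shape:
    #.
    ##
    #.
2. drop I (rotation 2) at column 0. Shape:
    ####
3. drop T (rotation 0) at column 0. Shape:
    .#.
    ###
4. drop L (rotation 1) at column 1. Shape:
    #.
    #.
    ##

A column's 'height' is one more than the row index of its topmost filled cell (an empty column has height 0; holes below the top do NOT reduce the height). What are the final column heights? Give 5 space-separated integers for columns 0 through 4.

Drop 1: T rot1 at col 0 lands with bottom-row=0; cleared 0 line(s) (total 0); column heights now [3 2 0 0 0], max=3
Drop 2: I rot2 at col 0 lands with bottom-row=3; cleared 0 line(s) (total 0); column heights now [4 4 4 4 0], max=4
Drop 3: T rot0 at col 0 lands with bottom-row=4; cleared 0 line(s) (total 0); column heights now [5 6 5 4 0], max=6
Drop 4: L rot1 at col 1 lands with bottom-row=6; cleared 0 line(s) (total 0); column heights now [5 9 7 4 0], max=9

Answer: 5 9 7 4 0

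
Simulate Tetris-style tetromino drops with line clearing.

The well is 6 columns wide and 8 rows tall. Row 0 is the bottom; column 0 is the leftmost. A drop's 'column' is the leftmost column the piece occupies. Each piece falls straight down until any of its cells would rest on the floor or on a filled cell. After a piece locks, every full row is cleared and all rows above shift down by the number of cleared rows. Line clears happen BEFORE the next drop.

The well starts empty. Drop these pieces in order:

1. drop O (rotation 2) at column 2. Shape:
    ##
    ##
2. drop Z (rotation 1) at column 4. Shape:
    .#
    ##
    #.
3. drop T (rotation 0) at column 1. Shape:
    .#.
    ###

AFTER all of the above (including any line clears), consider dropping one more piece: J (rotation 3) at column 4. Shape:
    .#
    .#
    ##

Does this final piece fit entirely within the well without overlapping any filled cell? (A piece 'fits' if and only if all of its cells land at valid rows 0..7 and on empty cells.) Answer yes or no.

Drop 1: O rot2 at col 2 lands with bottom-row=0; cleared 0 line(s) (total 0); column heights now [0 0 2 2 0 0], max=2
Drop 2: Z rot1 at col 4 lands with bottom-row=0; cleared 0 line(s) (total 0); column heights now [0 0 2 2 2 3], max=3
Drop 3: T rot0 at col 1 lands with bottom-row=2; cleared 0 line(s) (total 0); column heights now [0 3 4 3 2 3], max=4
Test piece J rot3 at col 4 (width 2): heights before test = [0 3 4 3 2 3]; fits = True

Answer: yes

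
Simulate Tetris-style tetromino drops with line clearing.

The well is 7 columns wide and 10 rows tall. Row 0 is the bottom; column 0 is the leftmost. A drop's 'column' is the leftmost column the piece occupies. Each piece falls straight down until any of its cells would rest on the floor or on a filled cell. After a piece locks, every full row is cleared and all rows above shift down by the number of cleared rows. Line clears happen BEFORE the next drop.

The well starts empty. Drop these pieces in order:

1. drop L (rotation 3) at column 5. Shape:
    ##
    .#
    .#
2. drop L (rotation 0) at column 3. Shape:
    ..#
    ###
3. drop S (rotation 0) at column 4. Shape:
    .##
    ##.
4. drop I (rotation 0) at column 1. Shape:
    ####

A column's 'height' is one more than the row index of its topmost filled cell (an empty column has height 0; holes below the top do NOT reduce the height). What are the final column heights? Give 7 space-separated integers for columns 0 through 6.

Drop 1: L rot3 at col 5 lands with bottom-row=0; cleared 0 line(s) (total 0); column heights now [0 0 0 0 0 3 3], max=3
Drop 2: L rot0 at col 3 lands with bottom-row=3; cleared 0 line(s) (total 0); column heights now [0 0 0 4 4 5 3], max=5
Drop 3: S rot0 at col 4 lands with bottom-row=5; cleared 0 line(s) (total 0); column heights now [0 0 0 4 6 7 7], max=7
Drop 4: I rot0 at col 1 lands with bottom-row=6; cleared 0 line(s) (total 0); column heights now [0 7 7 7 7 7 7], max=7

Answer: 0 7 7 7 7 7 7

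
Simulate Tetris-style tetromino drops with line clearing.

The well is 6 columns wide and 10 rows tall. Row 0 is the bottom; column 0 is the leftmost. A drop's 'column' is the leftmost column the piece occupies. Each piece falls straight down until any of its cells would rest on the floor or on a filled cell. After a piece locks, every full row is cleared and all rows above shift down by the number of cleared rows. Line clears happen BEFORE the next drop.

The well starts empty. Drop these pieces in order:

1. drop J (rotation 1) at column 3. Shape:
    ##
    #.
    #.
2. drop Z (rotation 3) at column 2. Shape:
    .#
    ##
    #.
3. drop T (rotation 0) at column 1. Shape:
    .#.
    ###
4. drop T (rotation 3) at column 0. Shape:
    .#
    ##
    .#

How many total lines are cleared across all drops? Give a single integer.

Answer: 0

Derivation:
Drop 1: J rot1 at col 3 lands with bottom-row=0; cleared 0 line(s) (total 0); column heights now [0 0 0 3 3 0], max=3
Drop 2: Z rot3 at col 2 lands with bottom-row=2; cleared 0 line(s) (total 0); column heights now [0 0 4 5 3 0], max=5
Drop 3: T rot0 at col 1 lands with bottom-row=5; cleared 0 line(s) (total 0); column heights now [0 6 7 6 3 0], max=7
Drop 4: T rot3 at col 0 lands with bottom-row=6; cleared 0 line(s) (total 0); column heights now [8 9 7 6 3 0], max=9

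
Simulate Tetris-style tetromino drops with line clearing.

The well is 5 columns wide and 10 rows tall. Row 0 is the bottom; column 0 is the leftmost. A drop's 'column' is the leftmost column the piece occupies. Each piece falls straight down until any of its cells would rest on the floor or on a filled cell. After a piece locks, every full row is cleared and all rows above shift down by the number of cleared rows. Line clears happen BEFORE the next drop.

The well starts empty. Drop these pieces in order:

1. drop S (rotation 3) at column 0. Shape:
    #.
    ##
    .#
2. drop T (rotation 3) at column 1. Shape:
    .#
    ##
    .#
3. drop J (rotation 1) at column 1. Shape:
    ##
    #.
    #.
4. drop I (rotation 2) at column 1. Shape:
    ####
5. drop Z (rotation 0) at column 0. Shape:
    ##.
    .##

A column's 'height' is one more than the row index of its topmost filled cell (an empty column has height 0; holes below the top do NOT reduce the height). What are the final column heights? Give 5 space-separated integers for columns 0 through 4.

Drop 1: S rot3 at col 0 lands with bottom-row=0; cleared 0 line(s) (total 0); column heights now [3 2 0 0 0], max=3
Drop 2: T rot3 at col 1 lands with bottom-row=1; cleared 0 line(s) (total 0); column heights now [3 3 4 0 0], max=4
Drop 3: J rot1 at col 1 lands with bottom-row=3; cleared 0 line(s) (total 0); column heights now [3 6 6 0 0], max=6
Drop 4: I rot2 at col 1 lands with bottom-row=6; cleared 0 line(s) (total 0); column heights now [3 7 7 7 7], max=7
Drop 5: Z rot0 at col 0 lands with bottom-row=7; cleared 0 line(s) (total 0); column heights now [9 9 8 7 7], max=9

Answer: 9 9 8 7 7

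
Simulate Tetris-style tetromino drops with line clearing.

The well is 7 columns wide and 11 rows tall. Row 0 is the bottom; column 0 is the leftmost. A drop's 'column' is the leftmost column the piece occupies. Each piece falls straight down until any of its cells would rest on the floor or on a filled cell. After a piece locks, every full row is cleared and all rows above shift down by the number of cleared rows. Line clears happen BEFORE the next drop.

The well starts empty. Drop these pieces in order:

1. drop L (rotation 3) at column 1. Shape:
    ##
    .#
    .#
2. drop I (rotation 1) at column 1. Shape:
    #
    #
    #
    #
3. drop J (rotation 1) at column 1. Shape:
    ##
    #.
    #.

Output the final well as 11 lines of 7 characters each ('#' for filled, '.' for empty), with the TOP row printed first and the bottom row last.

Answer: .......
.##....
.#.....
.#.....
.#.....
.#.....
.#.....
.#.....
.##....
..#....
..#....

Derivation:
Drop 1: L rot3 at col 1 lands with bottom-row=0; cleared 0 line(s) (total 0); column heights now [0 3 3 0 0 0 0], max=3
Drop 2: I rot1 at col 1 lands with bottom-row=3; cleared 0 line(s) (total 0); column heights now [0 7 3 0 0 0 0], max=7
Drop 3: J rot1 at col 1 lands with bottom-row=7; cleared 0 line(s) (total 0); column heights now [0 10 10 0 0 0 0], max=10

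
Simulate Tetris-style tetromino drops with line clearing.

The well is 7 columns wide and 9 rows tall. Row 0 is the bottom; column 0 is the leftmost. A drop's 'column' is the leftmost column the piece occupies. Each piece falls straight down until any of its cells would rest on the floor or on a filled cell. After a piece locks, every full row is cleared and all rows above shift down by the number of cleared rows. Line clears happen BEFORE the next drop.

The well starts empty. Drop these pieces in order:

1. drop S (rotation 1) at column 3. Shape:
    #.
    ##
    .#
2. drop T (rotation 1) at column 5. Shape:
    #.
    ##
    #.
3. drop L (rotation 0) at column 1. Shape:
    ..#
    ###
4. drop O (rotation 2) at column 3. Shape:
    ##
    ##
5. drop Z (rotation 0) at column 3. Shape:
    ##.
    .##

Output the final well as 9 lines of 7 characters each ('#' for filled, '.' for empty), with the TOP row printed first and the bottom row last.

Drop 1: S rot1 at col 3 lands with bottom-row=0; cleared 0 line(s) (total 0); column heights now [0 0 0 3 2 0 0], max=3
Drop 2: T rot1 at col 5 lands with bottom-row=0; cleared 0 line(s) (total 0); column heights now [0 0 0 3 2 3 2], max=3
Drop 3: L rot0 at col 1 lands with bottom-row=3; cleared 0 line(s) (total 0); column heights now [0 4 4 5 2 3 2], max=5
Drop 4: O rot2 at col 3 lands with bottom-row=5; cleared 0 line(s) (total 0); column heights now [0 4 4 7 7 3 2], max=7
Drop 5: Z rot0 at col 3 lands with bottom-row=7; cleared 0 line(s) (total 0); column heights now [0 4 4 9 9 8 2], max=9

Answer: ...##..
....##.
...##..
...##..
...#...
.###...
...#.#.
...####
....##.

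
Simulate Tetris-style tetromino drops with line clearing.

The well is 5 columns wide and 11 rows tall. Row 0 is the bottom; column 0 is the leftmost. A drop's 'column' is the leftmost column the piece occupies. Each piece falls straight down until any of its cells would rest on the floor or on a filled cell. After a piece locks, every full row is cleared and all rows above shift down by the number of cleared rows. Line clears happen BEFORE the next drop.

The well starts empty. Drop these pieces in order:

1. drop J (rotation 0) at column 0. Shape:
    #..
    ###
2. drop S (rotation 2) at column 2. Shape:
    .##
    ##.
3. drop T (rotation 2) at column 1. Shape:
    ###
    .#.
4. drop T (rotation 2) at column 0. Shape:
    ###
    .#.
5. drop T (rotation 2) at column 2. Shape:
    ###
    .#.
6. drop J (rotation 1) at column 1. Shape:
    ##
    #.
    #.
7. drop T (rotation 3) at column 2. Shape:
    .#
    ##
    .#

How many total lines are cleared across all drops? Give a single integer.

Answer: 0

Derivation:
Drop 1: J rot0 at col 0 lands with bottom-row=0; cleared 0 line(s) (total 0); column heights now [2 1 1 0 0], max=2
Drop 2: S rot2 at col 2 lands with bottom-row=1; cleared 0 line(s) (total 0); column heights now [2 1 2 3 3], max=3
Drop 3: T rot2 at col 1 lands with bottom-row=2; cleared 0 line(s) (total 0); column heights now [2 4 4 4 3], max=4
Drop 4: T rot2 at col 0 lands with bottom-row=4; cleared 0 line(s) (total 0); column heights now [6 6 6 4 3], max=6
Drop 5: T rot2 at col 2 lands with bottom-row=5; cleared 0 line(s) (total 0); column heights now [6 6 7 7 7], max=7
Drop 6: J rot1 at col 1 lands with bottom-row=6; cleared 0 line(s) (total 0); column heights now [6 9 9 7 7], max=9
Drop 7: T rot3 at col 2 lands with bottom-row=8; cleared 0 line(s) (total 0); column heights now [6 9 10 11 7], max=11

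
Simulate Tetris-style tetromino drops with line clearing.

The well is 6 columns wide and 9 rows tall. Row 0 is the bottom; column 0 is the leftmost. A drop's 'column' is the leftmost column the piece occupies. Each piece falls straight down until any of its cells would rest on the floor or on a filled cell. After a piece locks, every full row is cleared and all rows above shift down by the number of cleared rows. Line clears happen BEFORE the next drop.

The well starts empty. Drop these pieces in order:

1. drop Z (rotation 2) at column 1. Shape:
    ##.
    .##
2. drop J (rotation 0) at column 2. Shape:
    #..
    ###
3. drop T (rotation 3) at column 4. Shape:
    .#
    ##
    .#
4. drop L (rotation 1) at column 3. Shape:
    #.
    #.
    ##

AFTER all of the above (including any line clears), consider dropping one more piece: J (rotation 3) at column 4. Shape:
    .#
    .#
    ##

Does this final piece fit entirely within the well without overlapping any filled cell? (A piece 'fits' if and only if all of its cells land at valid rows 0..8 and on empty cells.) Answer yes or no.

Drop 1: Z rot2 at col 1 lands with bottom-row=0; cleared 0 line(s) (total 0); column heights now [0 2 2 1 0 0], max=2
Drop 2: J rot0 at col 2 lands with bottom-row=2; cleared 0 line(s) (total 0); column heights now [0 2 4 3 3 0], max=4
Drop 3: T rot3 at col 4 lands with bottom-row=2; cleared 0 line(s) (total 0); column heights now [0 2 4 3 4 5], max=5
Drop 4: L rot1 at col 3 lands with bottom-row=4; cleared 0 line(s) (total 0); column heights now [0 2 4 7 5 5], max=7
Test piece J rot3 at col 4 (width 2): heights before test = [0 2 4 7 5 5]; fits = True

Answer: yes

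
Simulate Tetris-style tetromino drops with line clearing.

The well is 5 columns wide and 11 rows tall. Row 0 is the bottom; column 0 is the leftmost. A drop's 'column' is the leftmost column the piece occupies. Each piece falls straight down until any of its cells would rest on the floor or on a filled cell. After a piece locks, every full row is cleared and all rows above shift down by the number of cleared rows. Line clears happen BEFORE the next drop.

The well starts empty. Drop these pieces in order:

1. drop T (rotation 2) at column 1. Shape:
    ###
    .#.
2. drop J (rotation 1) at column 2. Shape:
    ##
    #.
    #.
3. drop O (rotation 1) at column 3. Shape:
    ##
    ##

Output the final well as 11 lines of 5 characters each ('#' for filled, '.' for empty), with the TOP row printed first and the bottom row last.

Drop 1: T rot2 at col 1 lands with bottom-row=0; cleared 0 line(s) (total 0); column heights now [0 2 2 2 0], max=2
Drop 2: J rot1 at col 2 lands with bottom-row=2; cleared 0 line(s) (total 0); column heights now [0 2 5 5 0], max=5
Drop 3: O rot1 at col 3 lands with bottom-row=5; cleared 0 line(s) (total 0); column heights now [0 2 5 7 7], max=7

Answer: .....
.....
.....
.....
...##
...##
..##.
..#..
..#..
.###.
..#..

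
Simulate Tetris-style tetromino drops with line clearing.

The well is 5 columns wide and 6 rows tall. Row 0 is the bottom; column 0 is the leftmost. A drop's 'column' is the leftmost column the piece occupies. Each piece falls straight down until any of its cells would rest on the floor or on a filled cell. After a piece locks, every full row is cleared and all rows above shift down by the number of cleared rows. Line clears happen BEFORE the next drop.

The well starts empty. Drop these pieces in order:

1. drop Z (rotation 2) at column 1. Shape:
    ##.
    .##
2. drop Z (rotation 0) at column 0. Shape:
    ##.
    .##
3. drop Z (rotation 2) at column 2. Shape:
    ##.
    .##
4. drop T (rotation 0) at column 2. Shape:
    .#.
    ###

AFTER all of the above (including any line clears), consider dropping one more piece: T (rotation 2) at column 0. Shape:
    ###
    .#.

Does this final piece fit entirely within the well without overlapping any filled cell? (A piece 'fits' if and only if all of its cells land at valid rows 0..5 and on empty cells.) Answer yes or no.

Drop 1: Z rot2 at col 1 lands with bottom-row=0; cleared 0 line(s) (total 0); column heights now [0 2 2 1 0], max=2
Drop 2: Z rot0 at col 0 lands with bottom-row=2; cleared 0 line(s) (total 0); column heights now [4 4 3 1 0], max=4
Drop 3: Z rot2 at col 2 lands with bottom-row=2; cleared 0 line(s) (total 0); column heights now [4 4 4 4 3], max=4
Drop 4: T rot0 at col 2 lands with bottom-row=4; cleared 0 line(s) (total 0); column heights now [4 4 5 6 5], max=6
Test piece T rot2 at col 0 (width 3): heights before test = [4 4 5 6 5]; fits = True

Answer: yes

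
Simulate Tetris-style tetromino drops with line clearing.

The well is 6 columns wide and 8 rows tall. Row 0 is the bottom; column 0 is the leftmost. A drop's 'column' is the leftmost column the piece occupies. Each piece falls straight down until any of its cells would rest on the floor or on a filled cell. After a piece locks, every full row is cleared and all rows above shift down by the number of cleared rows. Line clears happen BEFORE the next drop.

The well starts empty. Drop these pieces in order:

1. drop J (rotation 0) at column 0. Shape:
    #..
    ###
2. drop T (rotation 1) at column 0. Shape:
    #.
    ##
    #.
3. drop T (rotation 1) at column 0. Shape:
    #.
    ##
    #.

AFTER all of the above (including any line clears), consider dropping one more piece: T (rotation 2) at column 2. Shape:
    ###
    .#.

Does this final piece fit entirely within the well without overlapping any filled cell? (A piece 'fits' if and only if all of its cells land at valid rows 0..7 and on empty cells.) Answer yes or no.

Drop 1: J rot0 at col 0 lands with bottom-row=0; cleared 0 line(s) (total 0); column heights now [2 1 1 0 0 0], max=2
Drop 2: T rot1 at col 0 lands with bottom-row=2; cleared 0 line(s) (total 0); column heights now [5 4 1 0 0 0], max=5
Drop 3: T rot1 at col 0 lands with bottom-row=5; cleared 0 line(s) (total 0); column heights now [8 7 1 0 0 0], max=8
Test piece T rot2 at col 2 (width 3): heights before test = [8 7 1 0 0 0]; fits = True

Answer: yes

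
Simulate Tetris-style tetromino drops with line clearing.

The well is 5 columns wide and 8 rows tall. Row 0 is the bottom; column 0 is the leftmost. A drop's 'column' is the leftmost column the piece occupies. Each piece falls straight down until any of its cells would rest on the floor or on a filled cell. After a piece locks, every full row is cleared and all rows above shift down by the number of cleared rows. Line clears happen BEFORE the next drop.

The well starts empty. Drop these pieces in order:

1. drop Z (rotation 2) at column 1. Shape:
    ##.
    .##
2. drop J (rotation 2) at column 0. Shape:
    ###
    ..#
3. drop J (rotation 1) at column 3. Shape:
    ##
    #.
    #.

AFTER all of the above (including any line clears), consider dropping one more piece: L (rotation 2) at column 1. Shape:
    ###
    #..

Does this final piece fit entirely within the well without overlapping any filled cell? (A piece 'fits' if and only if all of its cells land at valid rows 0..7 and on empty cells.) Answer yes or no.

Answer: yes

Derivation:
Drop 1: Z rot2 at col 1 lands with bottom-row=0; cleared 0 line(s) (total 0); column heights now [0 2 2 1 0], max=2
Drop 2: J rot2 at col 0 lands with bottom-row=2; cleared 0 line(s) (total 0); column heights now [4 4 4 1 0], max=4
Drop 3: J rot1 at col 3 lands with bottom-row=1; cleared 1 line(s) (total 1); column heights now [0 2 3 3 0], max=3
Test piece L rot2 at col 1 (width 3): heights before test = [0 2 3 3 0]; fits = True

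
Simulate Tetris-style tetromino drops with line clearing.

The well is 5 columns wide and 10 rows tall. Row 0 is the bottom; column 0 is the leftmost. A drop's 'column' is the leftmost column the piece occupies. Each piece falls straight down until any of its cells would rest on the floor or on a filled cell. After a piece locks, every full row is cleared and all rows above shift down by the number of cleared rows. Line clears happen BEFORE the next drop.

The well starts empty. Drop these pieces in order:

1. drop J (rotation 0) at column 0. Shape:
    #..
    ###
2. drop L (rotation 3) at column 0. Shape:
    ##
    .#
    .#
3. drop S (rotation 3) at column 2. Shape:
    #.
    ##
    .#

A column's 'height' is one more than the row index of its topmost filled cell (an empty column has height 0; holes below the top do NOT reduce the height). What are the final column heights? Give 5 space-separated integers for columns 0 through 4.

Drop 1: J rot0 at col 0 lands with bottom-row=0; cleared 0 line(s) (total 0); column heights now [2 1 1 0 0], max=2
Drop 2: L rot3 at col 0 lands with bottom-row=1; cleared 0 line(s) (total 0); column heights now [4 4 1 0 0], max=4
Drop 3: S rot3 at col 2 lands with bottom-row=0; cleared 0 line(s) (total 0); column heights now [4 4 3 2 0], max=4

Answer: 4 4 3 2 0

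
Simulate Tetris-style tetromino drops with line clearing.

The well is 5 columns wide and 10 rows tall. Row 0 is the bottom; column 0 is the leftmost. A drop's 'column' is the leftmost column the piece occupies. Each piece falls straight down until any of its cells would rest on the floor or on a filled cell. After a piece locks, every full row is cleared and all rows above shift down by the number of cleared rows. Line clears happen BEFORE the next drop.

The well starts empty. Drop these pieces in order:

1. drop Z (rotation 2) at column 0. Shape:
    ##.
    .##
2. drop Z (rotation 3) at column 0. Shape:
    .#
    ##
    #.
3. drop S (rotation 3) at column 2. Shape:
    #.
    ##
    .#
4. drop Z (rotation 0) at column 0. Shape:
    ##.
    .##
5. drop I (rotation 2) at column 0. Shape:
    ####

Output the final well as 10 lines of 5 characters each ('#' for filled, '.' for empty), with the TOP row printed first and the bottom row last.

Answer: .....
.....
####.
##...
.##..
.#...
##...
#.#..
####.
.###.

Derivation:
Drop 1: Z rot2 at col 0 lands with bottom-row=0; cleared 0 line(s) (total 0); column heights now [2 2 1 0 0], max=2
Drop 2: Z rot3 at col 0 lands with bottom-row=2; cleared 0 line(s) (total 0); column heights now [4 5 1 0 0], max=5
Drop 3: S rot3 at col 2 lands with bottom-row=0; cleared 0 line(s) (total 0); column heights now [4 5 3 2 0], max=5
Drop 4: Z rot0 at col 0 lands with bottom-row=5; cleared 0 line(s) (total 0); column heights now [7 7 6 2 0], max=7
Drop 5: I rot2 at col 0 lands with bottom-row=7; cleared 0 line(s) (total 0); column heights now [8 8 8 8 0], max=8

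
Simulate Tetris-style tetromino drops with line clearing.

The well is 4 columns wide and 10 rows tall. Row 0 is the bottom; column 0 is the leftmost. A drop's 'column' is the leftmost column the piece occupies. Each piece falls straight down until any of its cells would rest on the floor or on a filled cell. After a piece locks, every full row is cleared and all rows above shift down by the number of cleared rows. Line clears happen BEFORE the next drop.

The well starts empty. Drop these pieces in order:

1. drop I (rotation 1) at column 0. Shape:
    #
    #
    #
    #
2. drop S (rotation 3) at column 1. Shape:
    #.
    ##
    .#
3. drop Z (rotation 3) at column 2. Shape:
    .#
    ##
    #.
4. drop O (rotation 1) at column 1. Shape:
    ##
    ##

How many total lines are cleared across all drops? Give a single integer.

Drop 1: I rot1 at col 0 lands with bottom-row=0; cleared 0 line(s) (total 0); column heights now [4 0 0 0], max=4
Drop 2: S rot3 at col 1 lands with bottom-row=0; cleared 0 line(s) (total 0); column heights now [4 3 2 0], max=4
Drop 3: Z rot3 at col 2 lands with bottom-row=2; cleared 0 line(s) (total 0); column heights now [4 3 4 5], max=5
Drop 4: O rot1 at col 1 lands with bottom-row=4; cleared 0 line(s) (total 0); column heights now [4 6 6 5], max=6

Answer: 0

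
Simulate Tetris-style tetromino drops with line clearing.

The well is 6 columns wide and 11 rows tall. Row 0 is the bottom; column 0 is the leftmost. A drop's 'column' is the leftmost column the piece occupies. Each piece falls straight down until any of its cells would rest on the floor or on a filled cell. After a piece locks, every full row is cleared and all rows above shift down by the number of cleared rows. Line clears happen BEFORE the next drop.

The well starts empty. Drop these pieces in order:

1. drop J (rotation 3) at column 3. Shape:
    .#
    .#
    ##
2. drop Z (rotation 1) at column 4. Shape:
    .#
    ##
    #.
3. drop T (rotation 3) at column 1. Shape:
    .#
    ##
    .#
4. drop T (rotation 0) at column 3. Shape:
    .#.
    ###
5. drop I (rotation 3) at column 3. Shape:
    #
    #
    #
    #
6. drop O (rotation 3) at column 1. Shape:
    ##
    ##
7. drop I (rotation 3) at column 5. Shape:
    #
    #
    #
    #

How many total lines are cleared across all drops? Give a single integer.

Drop 1: J rot3 at col 3 lands with bottom-row=0; cleared 0 line(s) (total 0); column heights now [0 0 0 1 3 0], max=3
Drop 2: Z rot1 at col 4 lands with bottom-row=3; cleared 0 line(s) (total 0); column heights now [0 0 0 1 5 6], max=6
Drop 3: T rot3 at col 1 lands with bottom-row=0; cleared 0 line(s) (total 0); column heights now [0 2 3 1 5 6], max=6
Drop 4: T rot0 at col 3 lands with bottom-row=6; cleared 0 line(s) (total 0); column heights now [0 2 3 7 8 7], max=8
Drop 5: I rot3 at col 3 lands with bottom-row=7; cleared 0 line(s) (total 0); column heights now [0 2 3 11 8 7], max=11
Drop 6: O rot3 at col 1 lands with bottom-row=3; cleared 0 line(s) (total 0); column heights now [0 5 5 11 8 7], max=11
Drop 7: I rot3 at col 5 lands with bottom-row=7; cleared 0 line(s) (total 0); column heights now [0 5 5 11 8 11], max=11

Answer: 0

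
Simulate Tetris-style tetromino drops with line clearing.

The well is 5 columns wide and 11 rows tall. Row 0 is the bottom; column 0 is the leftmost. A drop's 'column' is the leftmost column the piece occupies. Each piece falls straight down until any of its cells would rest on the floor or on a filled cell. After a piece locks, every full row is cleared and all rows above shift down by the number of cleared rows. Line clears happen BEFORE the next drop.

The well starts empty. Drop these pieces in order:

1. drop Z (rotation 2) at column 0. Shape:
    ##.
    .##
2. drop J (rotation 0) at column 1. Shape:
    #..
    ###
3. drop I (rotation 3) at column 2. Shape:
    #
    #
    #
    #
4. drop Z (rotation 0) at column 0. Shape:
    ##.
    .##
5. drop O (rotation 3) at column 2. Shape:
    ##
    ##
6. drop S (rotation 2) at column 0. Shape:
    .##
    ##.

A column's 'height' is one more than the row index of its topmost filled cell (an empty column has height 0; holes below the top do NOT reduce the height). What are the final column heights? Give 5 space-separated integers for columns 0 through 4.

Answer: 10 11 11 10 0

Derivation:
Drop 1: Z rot2 at col 0 lands with bottom-row=0; cleared 0 line(s) (total 0); column heights now [2 2 1 0 0], max=2
Drop 2: J rot0 at col 1 lands with bottom-row=2; cleared 0 line(s) (total 0); column heights now [2 4 3 3 0], max=4
Drop 3: I rot3 at col 2 lands with bottom-row=3; cleared 0 line(s) (total 0); column heights now [2 4 7 3 0], max=7
Drop 4: Z rot0 at col 0 lands with bottom-row=7; cleared 0 line(s) (total 0); column heights now [9 9 8 3 0], max=9
Drop 5: O rot3 at col 2 lands with bottom-row=8; cleared 0 line(s) (total 0); column heights now [9 9 10 10 0], max=10
Drop 6: S rot2 at col 0 lands with bottom-row=9; cleared 0 line(s) (total 0); column heights now [10 11 11 10 0], max=11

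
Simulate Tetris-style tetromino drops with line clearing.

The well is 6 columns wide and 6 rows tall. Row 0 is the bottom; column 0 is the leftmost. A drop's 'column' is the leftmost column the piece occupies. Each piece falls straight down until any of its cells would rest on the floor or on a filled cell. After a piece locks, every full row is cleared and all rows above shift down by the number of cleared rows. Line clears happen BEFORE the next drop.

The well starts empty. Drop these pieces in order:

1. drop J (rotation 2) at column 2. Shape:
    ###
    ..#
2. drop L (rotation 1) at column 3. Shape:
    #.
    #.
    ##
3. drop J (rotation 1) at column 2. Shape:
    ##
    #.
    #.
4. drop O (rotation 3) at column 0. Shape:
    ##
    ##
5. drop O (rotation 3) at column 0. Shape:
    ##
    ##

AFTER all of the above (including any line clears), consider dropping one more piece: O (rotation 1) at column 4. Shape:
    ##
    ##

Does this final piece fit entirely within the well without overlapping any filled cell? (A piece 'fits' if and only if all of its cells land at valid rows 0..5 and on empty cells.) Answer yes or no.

Drop 1: J rot2 at col 2 lands with bottom-row=0; cleared 0 line(s) (total 0); column heights now [0 0 2 2 2 0], max=2
Drop 2: L rot1 at col 3 lands with bottom-row=2; cleared 0 line(s) (total 0); column heights now [0 0 2 5 3 0], max=5
Drop 3: J rot1 at col 2 lands with bottom-row=3; cleared 0 line(s) (total 0); column heights now [0 0 6 6 3 0], max=6
Drop 4: O rot3 at col 0 lands with bottom-row=0; cleared 0 line(s) (total 0); column heights now [2 2 6 6 3 0], max=6
Drop 5: O rot3 at col 0 lands with bottom-row=2; cleared 0 line(s) (total 0); column heights now [4 4 6 6 3 0], max=6
Test piece O rot1 at col 4 (width 2): heights before test = [4 4 6 6 3 0]; fits = True

Answer: yes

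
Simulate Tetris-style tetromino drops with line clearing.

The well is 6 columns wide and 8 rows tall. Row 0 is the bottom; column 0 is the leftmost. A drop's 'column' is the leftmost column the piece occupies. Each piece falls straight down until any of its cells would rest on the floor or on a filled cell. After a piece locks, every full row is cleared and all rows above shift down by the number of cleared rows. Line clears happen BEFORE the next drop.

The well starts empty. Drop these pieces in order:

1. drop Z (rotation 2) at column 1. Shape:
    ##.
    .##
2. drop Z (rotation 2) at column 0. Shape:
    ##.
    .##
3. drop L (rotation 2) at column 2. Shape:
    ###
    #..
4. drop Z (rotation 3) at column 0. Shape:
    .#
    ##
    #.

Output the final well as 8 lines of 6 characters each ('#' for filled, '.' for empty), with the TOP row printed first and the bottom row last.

Answer: ......
.#....
##....
#.###.
###...
.##...
.##...
..##..

Derivation:
Drop 1: Z rot2 at col 1 lands with bottom-row=0; cleared 0 line(s) (total 0); column heights now [0 2 2 1 0 0], max=2
Drop 2: Z rot2 at col 0 lands with bottom-row=2; cleared 0 line(s) (total 0); column heights now [4 4 3 1 0 0], max=4
Drop 3: L rot2 at col 2 lands with bottom-row=3; cleared 0 line(s) (total 0); column heights now [4 4 5 5 5 0], max=5
Drop 4: Z rot3 at col 0 lands with bottom-row=4; cleared 0 line(s) (total 0); column heights now [6 7 5 5 5 0], max=7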